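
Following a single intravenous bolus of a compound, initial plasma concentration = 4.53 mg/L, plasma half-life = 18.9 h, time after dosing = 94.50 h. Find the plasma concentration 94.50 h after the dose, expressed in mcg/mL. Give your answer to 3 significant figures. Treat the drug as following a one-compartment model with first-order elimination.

k = ln2 / t½ = 0.693147 / 18.9 = 0.03667 h⁻¹
t / t½ = 94.50 / 18.9 = 5 half-lives
C = C₀ × (1/2)^5 = 4.530 × 0.03125 = 0.1416 mg/L
(0.1416 mg/L = 0.1416 mcg/mL)

0.142 mcg/mL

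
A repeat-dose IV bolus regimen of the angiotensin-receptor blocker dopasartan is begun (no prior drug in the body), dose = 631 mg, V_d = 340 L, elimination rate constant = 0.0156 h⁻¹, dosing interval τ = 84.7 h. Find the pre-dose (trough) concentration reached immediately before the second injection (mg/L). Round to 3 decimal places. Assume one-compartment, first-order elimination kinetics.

C₀ per dose = Dose / Vd = 631 / 340 = 1.856 mg/L
Fraction remaining after one interval: r = e^(−kτ) = e^(−0.01560 × 84.7) = 0.2668
Before dose 2, 1 dose has been given (aged 1τ).
C_trough = C₀ × r = 1.856 × 0.2668 = 0.4952 mg/L

0.495 mg/L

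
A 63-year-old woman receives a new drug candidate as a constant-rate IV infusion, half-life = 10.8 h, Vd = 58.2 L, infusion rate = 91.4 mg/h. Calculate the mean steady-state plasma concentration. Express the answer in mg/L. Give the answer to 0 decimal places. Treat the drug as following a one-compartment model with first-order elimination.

24 mg/L

k = ln2 / t½ = 0.693147 / 10.8 = 0.06418 h⁻¹
CL = k × Vd = 0.06418 × 58.2 = 3.735 L/h
At steady state Css = R₀ / CL = 91.4 / 3.735 = 24.47 mg/L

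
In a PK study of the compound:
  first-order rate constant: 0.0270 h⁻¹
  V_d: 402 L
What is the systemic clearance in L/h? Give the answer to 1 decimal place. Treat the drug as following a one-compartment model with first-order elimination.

CL = k × Vd = 0.0270 × 402 = 10.85 L/h

10.9 L/h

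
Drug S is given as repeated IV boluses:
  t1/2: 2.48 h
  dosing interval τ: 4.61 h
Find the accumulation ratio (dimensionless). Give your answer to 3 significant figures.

k = ln2 / t½ = 0.693147 / 2.48 = 0.2795 h⁻¹
e^(−kτ) = e^(−0.2795 × 4.61) = 0.2757
Accumulation ratio R = 1 / (1 − e^(−kτ)) = 1 / (1 − 0.2757) = 1.381

1.38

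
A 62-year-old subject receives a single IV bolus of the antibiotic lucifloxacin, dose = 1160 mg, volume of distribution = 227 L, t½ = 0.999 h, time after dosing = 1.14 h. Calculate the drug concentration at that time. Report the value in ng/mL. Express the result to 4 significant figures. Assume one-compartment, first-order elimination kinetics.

2317 ng/mL

C₀ = Dose / Vd = 1160 / 227 = 5.110 mg/L
k = ln2 / t½ = 0.693147 / 0.999 = 0.6938 h⁻¹
C = C₀ · e^(−k·t) = 5.110 × e^(−0.6938 × 1.14)
  = 5.110 × 0.4534 = 2.317 mg/L
Convert: 2.317 mg/L × 1000 = 2317 ng/mL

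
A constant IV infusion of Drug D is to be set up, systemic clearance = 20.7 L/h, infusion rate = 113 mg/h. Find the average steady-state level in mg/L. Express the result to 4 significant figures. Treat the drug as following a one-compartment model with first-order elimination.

5.459 mg/L

At steady state Css = R₀ / CL = 113 / 20.70 = 5.459 mg/L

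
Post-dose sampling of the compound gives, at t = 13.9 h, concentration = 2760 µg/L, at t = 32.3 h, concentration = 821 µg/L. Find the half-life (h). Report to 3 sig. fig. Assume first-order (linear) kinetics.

k = ln(C₁/C₂) / (t₂ − t₁) = ln(2760/821) / (32.3 − 13.9)
  = 1.212 / 18.40 = 0.06587 h⁻¹
t½ = ln2 / k = 0.693147 / 0.06587 = 10.52 h

10.5 h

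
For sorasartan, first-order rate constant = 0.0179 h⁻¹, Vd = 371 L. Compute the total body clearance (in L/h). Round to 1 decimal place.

6.6 L/h

CL = k × Vd = 0.0179 × 371 = 6.641 L/h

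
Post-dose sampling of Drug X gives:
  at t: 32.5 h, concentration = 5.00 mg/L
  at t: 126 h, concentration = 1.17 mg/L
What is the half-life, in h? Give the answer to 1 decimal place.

44.6 h

k = ln(C₁/C₂) / (t₂ − t₁) = ln(5.00/1.17) / (126 − 32.5)
  = 1.452 / 93.50 = 0.01553 h⁻¹
t½ = ln2 / k = 0.693147 / 0.01553 = 44.63 h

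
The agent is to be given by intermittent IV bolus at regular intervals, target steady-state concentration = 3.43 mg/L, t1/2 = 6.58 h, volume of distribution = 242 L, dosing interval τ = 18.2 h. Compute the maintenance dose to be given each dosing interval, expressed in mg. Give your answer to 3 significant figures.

1590 mg

k = ln2 / t½ = 0.693147 / 6.58 = 0.1053 h⁻¹
CL = k × Vd = 0.1053 × 242 = 25.48 L/h
At steady state, Dose/τ = Css × CL.
Dose = Css × CL × τ = 3.43 × 25.48 × 18.2 = 1591 mg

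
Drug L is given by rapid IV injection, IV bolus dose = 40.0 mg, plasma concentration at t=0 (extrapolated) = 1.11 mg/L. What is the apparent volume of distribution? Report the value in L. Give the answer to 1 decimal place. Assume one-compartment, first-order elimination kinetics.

36.0 L

Vd = Dose / C₀ = 40.00 / 1.11 = 36.04 L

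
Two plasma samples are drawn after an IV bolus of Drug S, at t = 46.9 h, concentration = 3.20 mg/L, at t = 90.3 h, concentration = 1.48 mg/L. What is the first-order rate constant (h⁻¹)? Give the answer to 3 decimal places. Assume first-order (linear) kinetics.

k = ln(C₁/C₂) / (t₂ − t₁) = ln(3.20/1.48) / (90.3 − 46.9)
  = 0.7711 / 43.40 = 0.01777 h⁻¹

0.018 h⁻¹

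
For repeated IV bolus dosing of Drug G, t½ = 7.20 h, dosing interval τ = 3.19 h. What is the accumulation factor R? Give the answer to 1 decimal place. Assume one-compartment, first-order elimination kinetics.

3.8

k = ln2 / t½ = 0.693147 / 7.20 = 0.09627 h⁻¹
e^(−kτ) = e^(−0.09627 × 3.19) = 0.7356
Accumulation ratio R = 1 / (1 − e^(−kτ)) = 1 / (1 − 0.7356) = 3.782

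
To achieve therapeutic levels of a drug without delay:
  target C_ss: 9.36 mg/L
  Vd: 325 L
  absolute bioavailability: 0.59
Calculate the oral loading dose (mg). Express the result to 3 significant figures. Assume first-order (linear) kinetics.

LD = Css × Vd / F = 9.36 × 325 / 0.59 = 5156 mg

5160 mg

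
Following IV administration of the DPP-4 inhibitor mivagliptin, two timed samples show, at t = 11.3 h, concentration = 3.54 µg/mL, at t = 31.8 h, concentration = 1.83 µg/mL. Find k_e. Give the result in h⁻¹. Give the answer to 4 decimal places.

k = ln(C₁/C₂) / (t₂ − t₁) = ln(3.54/1.83) / (31.8 − 11.3)
  = 0.6598 / 20.50 = 0.03219 h⁻¹

0.0322 h⁻¹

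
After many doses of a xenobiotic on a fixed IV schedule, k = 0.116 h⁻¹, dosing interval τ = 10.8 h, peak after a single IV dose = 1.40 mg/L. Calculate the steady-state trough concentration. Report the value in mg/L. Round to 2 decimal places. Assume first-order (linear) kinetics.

e^(−kτ) = e^(−0.1160 × 10.8) = 0.2857
Accumulation ratio R = 1 / (1 − e^(−kτ)) = 1 / (1 − 0.2857) = 1.400
Steady-state trough = C₀ × R × e^(−kτ) = 1.40 × 1.400 × 0.2857 = 0.5600 mg/L

0.56 mg/L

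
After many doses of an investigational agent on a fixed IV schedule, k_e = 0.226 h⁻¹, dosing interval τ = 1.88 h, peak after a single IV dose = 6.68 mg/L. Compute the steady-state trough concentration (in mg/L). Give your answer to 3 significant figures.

12.6 mg/L

e^(−kτ) = e^(−0.2260 × 1.88) = 0.6538
Accumulation ratio R = 1 / (1 − e^(−kτ)) = 1 / (1 − 0.6538) = 2.889
Steady-state trough = C₀ × R × e^(−kτ) = 6.68 × 2.889 × 0.6538 = 12.62 mg/L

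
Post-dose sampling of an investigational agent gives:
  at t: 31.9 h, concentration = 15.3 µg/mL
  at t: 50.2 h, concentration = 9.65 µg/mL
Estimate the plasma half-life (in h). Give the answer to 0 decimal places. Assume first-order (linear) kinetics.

k = ln(C₁/C₂) / (t₂ − t₁) = ln(15.3/9.65) / (50.2 − 31.9)
  = 0.4609 / 18.30 = 0.02519 h⁻¹
t½ = ln2 / k = 0.693147 / 0.02519 = 27.52 h

28 h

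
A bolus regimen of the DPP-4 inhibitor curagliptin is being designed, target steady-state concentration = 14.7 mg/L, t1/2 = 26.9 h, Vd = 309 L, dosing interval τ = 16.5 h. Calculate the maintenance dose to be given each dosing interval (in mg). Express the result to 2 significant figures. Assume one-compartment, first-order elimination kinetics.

1900 mg

k = ln2 / t½ = 0.693147 / 26.9 = 0.02577 h⁻¹
CL = k × Vd = 0.02577 × 309 = 7.963 L/h
At steady state, Dose/τ = Css × CL.
Dose = Css × CL × τ = 14.7 × 7.963 × 16.5 = 1931 mg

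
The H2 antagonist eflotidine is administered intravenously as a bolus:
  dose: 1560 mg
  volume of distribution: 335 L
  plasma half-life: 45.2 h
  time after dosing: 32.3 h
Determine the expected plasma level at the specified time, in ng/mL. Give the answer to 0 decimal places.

C₀ = Dose / Vd = 1560 / 335 = 4.657 mg/L
k = ln2 / t½ = 0.693147 / 45.2 = 0.01534 h⁻¹
C = C₀ · e^(−k·t) = 4.657 × e^(−0.01534 × 32.3)
  = 4.657 × 0.6093 = 2.838 mg/L
Convert: 2.838 mg/L × 1000 = 2838 ng/mL

2838 ng/mL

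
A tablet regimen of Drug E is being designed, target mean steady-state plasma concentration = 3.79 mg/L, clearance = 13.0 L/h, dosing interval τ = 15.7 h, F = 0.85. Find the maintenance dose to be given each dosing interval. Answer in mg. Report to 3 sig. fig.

910 mg

At steady state, F × (Dose/τ) = Css × CL.
Dose = Css × CL × τ / F = 3.79 × 13.00 × 15.7 / 0.85 = 910.0 mg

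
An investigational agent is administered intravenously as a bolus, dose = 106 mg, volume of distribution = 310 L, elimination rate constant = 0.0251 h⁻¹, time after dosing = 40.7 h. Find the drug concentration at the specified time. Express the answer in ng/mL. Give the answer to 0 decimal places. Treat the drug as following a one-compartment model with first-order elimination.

123 ng/mL

C₀ = Dose / Vd = 106.0 / 310 = 0.3419 mg/L
C = C₀ · e^(−k·t) = 0.3419 × e^(−0.02510 × 40.7)
  = 0.3419 × 0.3600 = 0.1231 mg/L
Convert: 0.1231 mg/L × 1000 = 123.1 ng/mL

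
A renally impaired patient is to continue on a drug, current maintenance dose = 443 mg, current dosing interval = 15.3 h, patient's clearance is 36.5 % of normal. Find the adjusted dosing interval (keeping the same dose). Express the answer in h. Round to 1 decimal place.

41.9 h

To keep the same average steady-state level, dosing rate must scale with clearance.
CL ratio = 36.5 / 100 = 0.3650
New interval (same dose) = 15.3 / 0.3650 = 41.92 h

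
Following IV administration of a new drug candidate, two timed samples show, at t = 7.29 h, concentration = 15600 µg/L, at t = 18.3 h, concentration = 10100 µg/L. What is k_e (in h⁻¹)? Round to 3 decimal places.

0.039 h⁻¹

k = ln(C₁/C₂) / (t₂ − t₁) = ln(15600/10100) / (18.3 − 7.29)
  = 0.4347 / 11.01 = 0.03948 h⁻¹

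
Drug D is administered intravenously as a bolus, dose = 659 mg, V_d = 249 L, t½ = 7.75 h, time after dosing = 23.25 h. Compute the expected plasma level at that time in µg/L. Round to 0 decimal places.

331 µg/L

C₀ = Dose / Vd = 659.0 / 249 = 2.647 mg/L
k = ln2 / t½ = 0.693147 / 7.75 = 0.08944 h⁻¹
t / t½ = 23.25 / 7.75 = 3 half-lives
C = C₀ × (1/2)^3 = 2.647 × 0.1250 = 0.3309 mg/L
Convert: 0.3309 mg/L × 1000 = 330.9 µg/L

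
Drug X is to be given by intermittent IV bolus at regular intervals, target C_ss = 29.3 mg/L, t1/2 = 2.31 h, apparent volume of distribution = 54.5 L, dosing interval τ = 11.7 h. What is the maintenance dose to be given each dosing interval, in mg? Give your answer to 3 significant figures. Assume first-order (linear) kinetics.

5610 mg

k = ln2 / t½ = 0.693147 / 2.31 = 0.3001 h⁻¹
CL = k × Vd = 0.3001 × 54.5 = 16.36 L/h
At steady state, Dose/τ = Css × CL.
Dose = Css × CL × τ = 29.3 × 16.36 × 11.7 = 5608 mg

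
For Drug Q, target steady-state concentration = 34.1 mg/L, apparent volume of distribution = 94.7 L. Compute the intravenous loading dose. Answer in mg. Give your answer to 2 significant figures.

LD = Css × Vd = 34.1 × 94.7 = 3229 mg

3200 mg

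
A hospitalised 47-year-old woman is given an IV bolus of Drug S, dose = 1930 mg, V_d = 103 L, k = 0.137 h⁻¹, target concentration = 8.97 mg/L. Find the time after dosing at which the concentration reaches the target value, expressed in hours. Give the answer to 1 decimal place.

C₀ = Dose / Vd = 1930 / 103 = 18.74 mg/L
t = ln(C₀ / C) / k = ln(18.74 / 8.97) / 0.1370
  = ln(2.089) / 0.1370 = 0.7367 / 0.1370 = 5.377 h

5.4 h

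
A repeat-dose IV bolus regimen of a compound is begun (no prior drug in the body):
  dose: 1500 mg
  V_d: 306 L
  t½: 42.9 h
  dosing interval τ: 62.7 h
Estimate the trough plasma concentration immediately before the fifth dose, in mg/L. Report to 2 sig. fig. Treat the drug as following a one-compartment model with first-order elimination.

C₀ per dose = Dose / Vd = 1500 / 306 = 4.902 mg/L
k = ln2 / t½ = 0.693147 / 42.9 = 0.01616 h⁻¹
Fraction remaining after one interval: r = e^(−kτ) = e^(−0.01616 × 62.7) = 0.3630
Before dose 5, 4 doses have been given (aged 1τ, 2τ, 3τ, 4τ).
C_trough = C₀ × (r + r² + … + r^4) = C₀ × r(1−r^4)/(1−r)
        = 4.902 × 0.3630 × (1 − 0.01736) / (1 − 0.3630) = 2.745 mg/L

2.7 mg/L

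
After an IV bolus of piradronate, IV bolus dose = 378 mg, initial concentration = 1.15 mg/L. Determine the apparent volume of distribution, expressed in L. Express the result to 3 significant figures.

329 L

Vd = Dose / C₀ = 378.0 / 1.15 = 328.7 L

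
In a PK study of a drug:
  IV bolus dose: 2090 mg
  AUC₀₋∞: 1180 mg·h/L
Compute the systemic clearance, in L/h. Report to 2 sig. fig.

CL = Dose / AUC = 2090 / 1180 = 1.771 L/h

1.8 L/h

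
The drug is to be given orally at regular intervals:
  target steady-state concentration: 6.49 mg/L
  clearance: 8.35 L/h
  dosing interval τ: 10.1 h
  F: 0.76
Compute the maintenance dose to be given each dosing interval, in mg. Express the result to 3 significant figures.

At steady state, F × (Dose/τ) = Css × CL.
Dose = Css × CL × τ / F = 6.49 × 8.350 × 10.1 / 0.76 = 720.2 mg

720 mg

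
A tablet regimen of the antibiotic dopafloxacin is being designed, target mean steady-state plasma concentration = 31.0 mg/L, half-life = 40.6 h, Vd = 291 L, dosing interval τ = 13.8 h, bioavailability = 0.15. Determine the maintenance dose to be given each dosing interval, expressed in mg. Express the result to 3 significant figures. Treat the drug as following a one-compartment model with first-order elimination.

14200 mg

k = ln2 / t½ = 0.693147 / 40.6 = 0.01707 h⁻¹
CL = k × Vd = 0.01707 × 291 = 4.967 L/h
At steady state, F × (Dose/τ) = Css × CL.
Dose = Css × CL × τ / F = 31.0 × 4.967 × 13.8 / 0.15 = 14170 mg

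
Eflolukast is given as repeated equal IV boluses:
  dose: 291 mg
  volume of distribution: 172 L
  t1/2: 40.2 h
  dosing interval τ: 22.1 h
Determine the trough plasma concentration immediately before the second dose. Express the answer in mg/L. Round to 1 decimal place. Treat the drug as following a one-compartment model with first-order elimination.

C₀ per dose = Dose / Vd = 291 / 172 = 1.692 mg/L
k = ln2 / t½ = 0.693147 / 40.2 = 0.01724 h⁻¹
Fraction remaining after one interval: r = e^(−kτ) = e^(−0.01724 × 22.1) = 0.6832
Before dose 2, 1 dose has been given (aged 1τ).
C_trough = C₀ × r = 1.692 × 0.6832 = 1.156 mg/L

1.2 mg/L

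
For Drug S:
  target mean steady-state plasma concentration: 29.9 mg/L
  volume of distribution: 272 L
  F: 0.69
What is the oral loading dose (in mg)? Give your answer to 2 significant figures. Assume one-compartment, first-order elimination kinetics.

LD = Css × Vd / F = 29.9 × 272 / 0.69 = 11790 mg

12000 mg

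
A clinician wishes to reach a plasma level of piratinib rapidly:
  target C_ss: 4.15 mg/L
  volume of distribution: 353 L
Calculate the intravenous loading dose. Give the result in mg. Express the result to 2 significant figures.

LD = Css × Vd = 4.15 × 353 = 1465 mg

1500 mg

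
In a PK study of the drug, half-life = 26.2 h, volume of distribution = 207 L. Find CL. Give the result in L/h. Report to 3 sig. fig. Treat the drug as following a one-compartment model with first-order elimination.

5.48 L/h

k = ln2 / t½ = 0.693147 / 26.2 = 0.02646 h⁻¹
CL = k × Vd = 0.02646 × 207 = 5.477 L/h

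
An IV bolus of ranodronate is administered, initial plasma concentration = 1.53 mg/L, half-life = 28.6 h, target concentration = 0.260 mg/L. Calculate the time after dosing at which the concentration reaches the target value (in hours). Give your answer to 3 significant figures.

k = ln2 / t½ = 0.693147 / 28.6 = 0.02424 h⁻¹
t = ln(C₀ / C) / k = ln(1.530 / 0.260) / 0.02424
  = ln(5.885) / 0.02424 = 1.772 / 0.02424 = 73.10 h

73.1 h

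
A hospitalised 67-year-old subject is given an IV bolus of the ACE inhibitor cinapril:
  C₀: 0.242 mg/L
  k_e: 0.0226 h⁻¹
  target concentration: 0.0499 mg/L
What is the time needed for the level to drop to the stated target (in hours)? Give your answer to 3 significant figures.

t = ln(C₀ / C) / k = ln(0.2420 / 0.0499) / 0.02260
  = ln(4.850) / 0.02260 = 1.579 / 0.02260 = 69.87 h

69.9 h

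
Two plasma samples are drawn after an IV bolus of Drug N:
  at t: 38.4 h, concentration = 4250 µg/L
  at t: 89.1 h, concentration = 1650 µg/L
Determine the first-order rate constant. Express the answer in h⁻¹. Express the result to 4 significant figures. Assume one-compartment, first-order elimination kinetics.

k = ln(C₁/C₂) / (t₂ − t₁) = ln(4250/1650) / (89.1 − 38.4)
  = 0.9461 / 50.70 = 0.01866 h⁻¹

0.01866 h⁻¹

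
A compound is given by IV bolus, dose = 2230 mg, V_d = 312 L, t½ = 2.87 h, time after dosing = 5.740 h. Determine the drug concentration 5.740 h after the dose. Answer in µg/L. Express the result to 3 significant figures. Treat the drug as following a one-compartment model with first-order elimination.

1790 µg/L

C₀ = Dose / Vd = 2230 / 312 = 7.147 mg/L
k = ln2 / t½ = 0.693147 / 2.87 = 0.2415 h⁻¹
t / t½ = 5.740 / 2.87 = 2 half-lives
C = C₀ × (1/2)^2 = 7.147 × 0.2500 = 1.787 mg/L
Convert: 1.787 mg/L × 1000 = 1787 µg/L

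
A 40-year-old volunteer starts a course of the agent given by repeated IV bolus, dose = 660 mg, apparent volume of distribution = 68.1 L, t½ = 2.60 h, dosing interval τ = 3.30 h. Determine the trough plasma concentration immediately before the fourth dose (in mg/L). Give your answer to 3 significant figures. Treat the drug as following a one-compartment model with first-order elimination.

6.38 mg/L

C₀ per dose = Dose / Vd = 660 / 68.1 = 9.692 mg/L
k = ln2 / t½ = 0.693147 / 2.60 = 0.2666 h⁻¹
Fraction remaining after one interval: r = e^(−kτ) = e^(−0.2666 × 3.30) = 0.4149
Before dose 4, 3 doses have been given (aged 1τ, 2τ, 3τ).
C_trough = C₀ × (r + r² + … + r^3) = C₀ × r(1−r^3)/(1−r)
        = 9.692 × 0.4149 × (1 − 0.07142) / (1 − 0.4149) = 6.382 mg/L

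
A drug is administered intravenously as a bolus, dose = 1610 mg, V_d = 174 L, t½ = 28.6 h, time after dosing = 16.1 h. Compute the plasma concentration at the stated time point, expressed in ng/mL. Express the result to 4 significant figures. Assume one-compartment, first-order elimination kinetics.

C₀ = Dose / Vd = 1610 / 174 = 9.253 mg/L
k = ln2 / t½ = 0.693147 / 28.6 = 0.02424 h⁻¹
C = C₀ · e^(−k·t) = 9.253 × e^(−0.02424 × 16.1)
  = 9.253 × 0.6769 = 6.263 mg/L
Convert: 6.263 mg/L × 1000 = 6263 ng/mL

6263 ng/mL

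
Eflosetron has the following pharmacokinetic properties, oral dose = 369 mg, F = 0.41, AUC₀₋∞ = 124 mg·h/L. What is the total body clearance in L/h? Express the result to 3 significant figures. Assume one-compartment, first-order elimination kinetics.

CL = F·Dose / AUC = 0.41 × 369 / 124 = 1.220 L/h

1.22 L/h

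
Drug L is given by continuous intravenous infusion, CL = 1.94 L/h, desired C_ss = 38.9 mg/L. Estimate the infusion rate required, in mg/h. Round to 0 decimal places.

At steady state, infusion rate R₀ = Css × CL = 38.9 × 1.940 = 75.47 mg/h

75 mg/h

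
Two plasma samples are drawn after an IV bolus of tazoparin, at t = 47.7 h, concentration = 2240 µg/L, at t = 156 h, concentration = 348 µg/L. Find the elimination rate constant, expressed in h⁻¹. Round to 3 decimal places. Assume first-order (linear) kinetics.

k = ln(C₁/C₂) / (t₂ − t₁) = ln(2240/348) / (156 − 47.7)
  = 1.862 / 108.3 = 0.01719 h⁻¹

0.017 h⁻¹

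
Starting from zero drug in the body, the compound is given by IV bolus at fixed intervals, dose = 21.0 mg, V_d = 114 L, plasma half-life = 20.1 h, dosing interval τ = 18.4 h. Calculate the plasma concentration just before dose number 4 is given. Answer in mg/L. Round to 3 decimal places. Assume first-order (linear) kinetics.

0.177 mg/L

C₀ per dose = Dose / Vd = 21.0 / 114 = 0.1842 mg/L
k = ln2 / t½ = 0.693147 / 20.1 = 0.03448 h⁻¹
Fraction remaining after one interval: r = e^(−kτ) = e^(−0.03448 × 18.4) = 0.5302
Before dose 4, 3 doses have been given (aged 1τ, 2τ, 3τ).
C_trough = C₀ × (r + r² + … + r^3) = C₀ × r(1−r^3)/(1−r)
        = 0.1842 × 0.5302 × (1 − 0.1490) / (1 − 0.5302) = 0.1769 mg/L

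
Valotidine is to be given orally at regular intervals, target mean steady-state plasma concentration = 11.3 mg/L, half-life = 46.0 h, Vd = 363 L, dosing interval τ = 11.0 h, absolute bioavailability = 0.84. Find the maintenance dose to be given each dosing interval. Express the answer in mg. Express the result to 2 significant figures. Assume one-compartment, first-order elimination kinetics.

k = ln2 / t½ = 0.693147 / 46.0 = 0.01507 h⁻¹
CL = k × Vd = 0.01507 × 363 = 5.470 L/h
At steady state, F × (Dose/τ) = Css × CL.
Dose = Css × CL × τ / F = 11.3 × 5.470 × 11.0 / 0.84 = 809.4 mg

810 mg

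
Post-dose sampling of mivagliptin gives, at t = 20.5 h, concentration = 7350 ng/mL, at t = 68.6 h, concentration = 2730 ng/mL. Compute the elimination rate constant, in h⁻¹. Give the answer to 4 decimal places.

k = ln(C₁/C₂) / (t₂ − t₁) = ln(7350/2730) / (68.6 − 20.5)
  = 0.9904 / 48.10 = 0.02059 h⁻¹

0.0206 h⁻¹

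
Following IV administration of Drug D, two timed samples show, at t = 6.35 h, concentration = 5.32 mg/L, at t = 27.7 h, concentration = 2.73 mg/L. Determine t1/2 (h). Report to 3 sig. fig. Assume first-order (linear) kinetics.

k = ln(C₁/C₂) / (t₂ − t₁) = ln(5.32/2.73) / (27.7 − 6.35)
  = 0.6672 / 21.35 = 0.03125 h⁻¹
t½ = ln2 / k = 0.693147 / 0.03125 = 22.18 h

22.2 h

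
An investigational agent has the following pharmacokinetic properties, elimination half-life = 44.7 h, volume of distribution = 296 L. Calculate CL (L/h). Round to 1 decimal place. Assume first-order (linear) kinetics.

k = ln2 / t½ = 0.693147 / 44.7 = 0.01551 h⁻¹
CL = k × Vd = 0.01551 × 296 = 4.591 L/h

4.6 L/h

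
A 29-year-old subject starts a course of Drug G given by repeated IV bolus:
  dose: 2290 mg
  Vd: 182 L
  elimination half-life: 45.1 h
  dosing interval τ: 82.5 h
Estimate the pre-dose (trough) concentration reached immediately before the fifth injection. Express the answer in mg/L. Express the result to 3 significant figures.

C₀ per dose = Dose / Vd = 2290 / 182 = 12.58 mg/L
k = ln2 / t½ = 0.693147 / 45.1 = 0.01537 h⁻¹
Fraction remaining after one interval: r = e^(−kτ) = e^(−0.01537 × 82.5) = 0.2814
Before dose 5, 4 doses have been given (aged 1τ, 2τ, 3τ, 4τ).
C_trough = C₀ × (r + r² + … + r^4) = C₀ × r(1−r^4)/(1−r)
        = 12.58 × 0.2814 × (1 − 0.006270) / (1 − 0.2814) = 4.895 mg/L

4.90 mg/L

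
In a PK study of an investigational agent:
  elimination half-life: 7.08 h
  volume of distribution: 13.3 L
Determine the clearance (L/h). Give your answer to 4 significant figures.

k = ln2 / t½ = 0.693147 / 7.08 = 0.09790 h⁻¹
CL = k × Vd = 0.09790 × 13.3 = 1.302 L/h

1.302 L/h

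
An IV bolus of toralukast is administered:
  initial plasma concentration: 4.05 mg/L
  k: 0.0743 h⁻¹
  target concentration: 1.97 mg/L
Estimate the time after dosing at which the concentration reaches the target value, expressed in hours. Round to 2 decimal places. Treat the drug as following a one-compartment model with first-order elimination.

t = ln(C₀ / C) / k = ln(4.050 / 1.97) / 0.07430
  = ln(2.056) / 0.07430 = 0.7208 / 0.07430 = 9.701 h

9.70 h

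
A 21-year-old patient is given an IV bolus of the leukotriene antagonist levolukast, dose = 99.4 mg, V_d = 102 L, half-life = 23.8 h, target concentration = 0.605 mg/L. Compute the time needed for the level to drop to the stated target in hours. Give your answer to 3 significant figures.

C₀ = Dose / Vd = 99.40 / 102 = 0.9745 mg/L
k = ln2 / t½ = 0.693147 / 23.8 = 0.02912 h⁻¹
t = ln(C₀ / C) / k = ln(0.9745 / 0.605) / 0.02912
  = ln(1.611) / 0.02912 = 0.4769 / 0.02912 = 16.38 h

16.4 h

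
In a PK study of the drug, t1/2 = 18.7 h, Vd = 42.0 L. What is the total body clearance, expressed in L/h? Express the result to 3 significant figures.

k = ln2 / t½ = 0.693147 / 18.7 = 0.03707 h⁻¹
CL = k × Vd = 0.03707 × 42.0 = 1.557 L/h

1.56 L/h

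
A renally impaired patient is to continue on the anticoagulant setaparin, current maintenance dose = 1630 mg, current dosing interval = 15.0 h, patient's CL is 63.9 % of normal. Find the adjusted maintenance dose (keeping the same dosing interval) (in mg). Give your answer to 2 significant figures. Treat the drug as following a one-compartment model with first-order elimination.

1000 mg

To keep the same average steady-state level, dosing rate must scale with clearance.
CL ratio = 63.9 / 100 = 0.6390
New dose (same interval) = 1630 × 0.6390 = 1042 mg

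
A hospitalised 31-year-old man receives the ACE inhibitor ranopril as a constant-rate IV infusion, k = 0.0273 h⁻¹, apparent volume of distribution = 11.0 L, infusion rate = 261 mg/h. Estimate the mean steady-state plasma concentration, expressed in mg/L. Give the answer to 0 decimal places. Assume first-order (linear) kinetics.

869 mg/L

CL = k × Vd = 0.02730 × 11.0 = 0.3003 L/h
At steady state Css = R₀ / CL = 261 / 0.3003 = 869.1 mg/L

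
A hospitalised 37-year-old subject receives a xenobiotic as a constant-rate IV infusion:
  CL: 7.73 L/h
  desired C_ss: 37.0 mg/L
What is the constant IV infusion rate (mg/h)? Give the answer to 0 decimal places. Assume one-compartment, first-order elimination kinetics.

At steady state, infusion rate R₀ = Css × CL = 37.0 × 7.730 = 286.0 mg/h

286 mg/h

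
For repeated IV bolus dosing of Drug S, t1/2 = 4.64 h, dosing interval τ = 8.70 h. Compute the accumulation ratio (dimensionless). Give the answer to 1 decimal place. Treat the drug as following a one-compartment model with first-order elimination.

1.4

k = ln2 / t½ = 0.693147 / 4.64 = 0.1494 h⁻¹
e^(−kτ) = e^(−0.1494 × 8.70) = 0.2726
Accumulation ratio R = 1 / (1 − e^(−kτ)) = 1 / (1 − 0.2726) = 1.375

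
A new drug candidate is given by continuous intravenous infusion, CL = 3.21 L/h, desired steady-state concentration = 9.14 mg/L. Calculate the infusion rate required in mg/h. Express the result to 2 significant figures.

29 mg/h

At steady state, infusion rate R₀ = Css × CL = 9.14 × 3.210 = 29.34 mg/h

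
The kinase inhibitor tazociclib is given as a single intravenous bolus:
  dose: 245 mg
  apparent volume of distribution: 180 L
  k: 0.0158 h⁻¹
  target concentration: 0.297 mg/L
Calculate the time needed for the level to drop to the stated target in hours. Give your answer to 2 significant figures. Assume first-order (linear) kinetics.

96 h

C₀ = Dose / Vd = 245.0 / 180 = 1.361 mg/L
t = ln(C₀ / C) / k = ln(1.361 / 0.297) / 0.01580
  = ln(4.582) / 0.01580 = 1.522 / 0.01580 = 96.33 h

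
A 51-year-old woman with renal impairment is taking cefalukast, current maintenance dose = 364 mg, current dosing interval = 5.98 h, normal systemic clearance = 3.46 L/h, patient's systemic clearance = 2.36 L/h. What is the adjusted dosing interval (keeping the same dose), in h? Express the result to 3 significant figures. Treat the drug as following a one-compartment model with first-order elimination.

To keep the same average steady-state level, dosing rate must scale with clearance.
CL ratio = 2.36 / 3.46 = 0.6821
New interval (same dose) = 5.98 / 0.6821 = 8.767 h

8.77 h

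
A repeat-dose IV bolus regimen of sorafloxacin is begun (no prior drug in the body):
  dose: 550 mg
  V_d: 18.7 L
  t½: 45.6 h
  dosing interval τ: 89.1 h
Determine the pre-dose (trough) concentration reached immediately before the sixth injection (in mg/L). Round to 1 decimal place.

C₀ per dose = Dose / Vd = 550 / 18.7 = 29.41 mg/L
k = ln2 / t½ = 0.693147 / 45.6 = 0.01520 h⁻¹
Fraction remaining after one interval: r = e^(−kτ) = e^(−0.01520 × 89.1) = 0.2581
Before dose 6, 5 doses have been given (aged 1τ, 2τ, 3τ, 4τ, 5τ).
C_trough = C₀ × (r + r² + … + r^5) = C₀ × r(1−r^5)/(1−r)
        = 29.41 × 0.2581 × (1 − 0.001145) / (1 − 0.2581) = 10.22 mg/L

10.2 mg/L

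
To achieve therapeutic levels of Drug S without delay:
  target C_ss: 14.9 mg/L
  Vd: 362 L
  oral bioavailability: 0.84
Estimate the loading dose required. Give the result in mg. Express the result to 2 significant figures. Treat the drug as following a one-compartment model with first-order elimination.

LD = Css × Vd / F = 14.9 × 362 / 0.84 = 6421 mg

6400 mg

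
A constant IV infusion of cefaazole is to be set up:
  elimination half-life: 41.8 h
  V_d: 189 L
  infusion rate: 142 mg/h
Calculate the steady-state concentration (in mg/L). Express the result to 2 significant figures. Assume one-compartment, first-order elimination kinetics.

k = ln2 / t½ = 0.693147 / 41.8 = 0.01658 h⁻¹
CL = k × Vd = 0.01658 × 189 = 3.134 L/h
At steady state Css = R₀ / CL = 142 / 3.134 = 45.31 mg/L

45 mg/L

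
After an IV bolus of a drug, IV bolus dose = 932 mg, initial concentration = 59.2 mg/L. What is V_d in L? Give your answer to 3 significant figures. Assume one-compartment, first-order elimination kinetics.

15.7 L

Vd = Dose / C₀ = 932.0 / 59.2 = 15.74 L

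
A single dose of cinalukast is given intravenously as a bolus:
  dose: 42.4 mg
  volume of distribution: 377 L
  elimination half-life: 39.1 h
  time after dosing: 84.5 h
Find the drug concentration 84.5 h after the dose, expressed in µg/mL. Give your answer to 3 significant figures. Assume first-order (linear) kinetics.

0.0251 µg/mL

C₀ = Dose / Vd = 42.40 / 377 = 0.1125 mg/L
k = ln2 / t½ = 0.693147 / 39.1 = 0.01773 h⁻¹
C = C₀ · e^(−k·t) = 0.1125 × e^(−0.01773 × 84.5)
  = 0.1125 × 0.2235 = 0.02514 mg/L
(0.02514 mg/L = 0.02514 µg/mL)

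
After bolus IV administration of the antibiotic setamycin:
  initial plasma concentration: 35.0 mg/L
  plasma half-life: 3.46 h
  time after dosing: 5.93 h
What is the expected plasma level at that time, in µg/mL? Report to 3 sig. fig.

k = ln2 / t½ = 0.693147 / 3.46 = 0.2003 h⁻¹
C = C₀ · e^(−k·t) = 35.00 × e^(−0.2003 × 5.93)
  = 35.00 × 0.3049 = 10.67 mg/L
(10.67 mg/L = 10.67 µg/mL)

10.7 µg/mL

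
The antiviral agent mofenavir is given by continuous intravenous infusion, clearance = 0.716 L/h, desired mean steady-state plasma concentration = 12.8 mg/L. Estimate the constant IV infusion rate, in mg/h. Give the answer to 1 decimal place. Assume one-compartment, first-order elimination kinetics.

At steady state, infusion rate R₀ = Css × CL = 12.8 × 0.7160 = 9.165 mg/h

9.2 mg/h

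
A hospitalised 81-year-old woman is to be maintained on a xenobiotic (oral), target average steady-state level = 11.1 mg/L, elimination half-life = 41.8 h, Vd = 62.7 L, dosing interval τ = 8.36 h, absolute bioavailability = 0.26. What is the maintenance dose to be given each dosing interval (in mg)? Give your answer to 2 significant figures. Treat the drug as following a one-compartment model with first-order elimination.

k = ln2 / t½ = 0.693147 / 41.8 = 0.01658 h⁻¹
CL = k × Vd = 0.01658 × 62.7 = 1.040 L/h
At steady state, F × (Dose/τ) = Css × CL.
Dose = Css × CL × τ / F = 11.1 × 1.040 × 8.36 / 0.26 = 371.2 mg

370 mg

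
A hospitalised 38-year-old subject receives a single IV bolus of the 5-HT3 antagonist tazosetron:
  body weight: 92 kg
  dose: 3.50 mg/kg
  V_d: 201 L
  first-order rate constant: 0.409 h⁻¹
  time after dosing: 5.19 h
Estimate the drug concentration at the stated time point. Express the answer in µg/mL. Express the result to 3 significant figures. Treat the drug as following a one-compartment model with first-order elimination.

0.192 µg/mL

Total dose = 3.50 × 92 = 322.0 mg
C₀ = Dose / Vd = 322.0 / 201 = 1.602 mg/L
C = C₀ · e^(−k·t) = 1.602 × e^(−0.4090 × 5.19)
  = 1.602 × 0.1197 = 0.1918 mg/L
(0.1918 mg/L = 0.1918 µg/mL)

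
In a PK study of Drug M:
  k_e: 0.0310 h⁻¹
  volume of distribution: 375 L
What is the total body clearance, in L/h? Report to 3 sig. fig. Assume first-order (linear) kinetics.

CL = k × Vd = 0.0310 × 375 = 11.63 L/h

11.6 L/h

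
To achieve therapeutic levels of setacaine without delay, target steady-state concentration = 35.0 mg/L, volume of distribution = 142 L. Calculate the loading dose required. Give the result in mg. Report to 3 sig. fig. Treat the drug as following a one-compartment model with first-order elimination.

LD = Css × Vd = 35.0 × 142 = 4970 mg

4970 mg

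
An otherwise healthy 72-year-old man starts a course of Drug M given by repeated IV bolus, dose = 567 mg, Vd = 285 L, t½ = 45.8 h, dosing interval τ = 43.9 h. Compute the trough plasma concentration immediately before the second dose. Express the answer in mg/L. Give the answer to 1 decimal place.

C₀ per dose = Dose / Vd = 567 / 285 = 1.989 mg/L
k = ln2 / t½ = 0.693147 / 45.8 = 0.01513 h⁻¹
Fraction remaining after one interval: r = e^(−kτ) = e^(−0.01513 × 43.9) = 0.5147
Before dose 2, 1 dose has been given (aged 1τ).
C_trough = C₀ × r = 1.989 × 0.5147 = 1.024 mg/L

1.0 mg/L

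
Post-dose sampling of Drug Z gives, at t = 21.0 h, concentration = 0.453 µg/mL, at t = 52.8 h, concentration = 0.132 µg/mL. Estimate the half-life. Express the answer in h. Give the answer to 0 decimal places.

18 h

k = ln(C₁/C₂) / (t₂ − t₁) = ln(0.453/0.132) / (52.8 − 21.0)
  = 1.233 / 31.80 = 0.03877 h⁻¹
t½ = ln2 / k = 0.693147 / 0.03877 = 17.88 h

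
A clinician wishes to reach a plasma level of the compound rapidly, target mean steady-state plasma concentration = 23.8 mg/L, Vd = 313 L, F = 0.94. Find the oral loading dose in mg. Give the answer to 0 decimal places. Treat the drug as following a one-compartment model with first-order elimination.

7925 mg

LD = Css × Vd / F = 23.8 × 313 / 0.94 = 7925 mg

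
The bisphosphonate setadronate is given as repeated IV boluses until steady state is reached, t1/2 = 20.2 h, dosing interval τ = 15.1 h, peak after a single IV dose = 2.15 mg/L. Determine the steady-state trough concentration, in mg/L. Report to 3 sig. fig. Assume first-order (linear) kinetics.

k = ln2 / t½ = 0.693147 / 20.2 = 0.03431 h⁻¹
e^(−kτ) = e^(−0.03431 × 15.1) = 0.5957
Accumulation ratio R = 1 / (1 − e^(−kτ)) = 1 / (1 − 0.5957) = 2.473
Steady-state trough = C₀ × R × e^(−kτ) = 2.15 × 2.473 × 0.5957 = 3.167 mg/L

3.17 mg/L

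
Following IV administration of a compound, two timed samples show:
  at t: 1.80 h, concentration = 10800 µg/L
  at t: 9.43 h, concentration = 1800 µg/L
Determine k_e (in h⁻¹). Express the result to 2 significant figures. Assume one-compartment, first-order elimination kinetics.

k = ln(C₁/C₂) / (t₂ − t₁) = ln(10800/1800) / (9.43 − 1.80)
  = 1.792 / 7.630 = 0.2349 h⁻¹

0.23 h⁻¹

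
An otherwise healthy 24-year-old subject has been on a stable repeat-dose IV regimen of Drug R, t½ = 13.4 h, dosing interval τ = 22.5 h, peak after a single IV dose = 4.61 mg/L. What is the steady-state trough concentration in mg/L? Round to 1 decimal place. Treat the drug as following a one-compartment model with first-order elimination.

2.1 mg/L

k = ln2 / t½ = 0.693147 / 13.4 = 0.05173 h⁻¹
e^(−kτ) = e^(−0.05173 × 22.5) = 0.3123
Accumulation ratio R = 1 / (1 − e^(−kτ)) = 1 / (1 − 0.3123) = 1.454
Steady-state trough = C₀ × R × e^(−kτ) = 4.61 × 1.454 × 0.3123 = 2.093 mg/L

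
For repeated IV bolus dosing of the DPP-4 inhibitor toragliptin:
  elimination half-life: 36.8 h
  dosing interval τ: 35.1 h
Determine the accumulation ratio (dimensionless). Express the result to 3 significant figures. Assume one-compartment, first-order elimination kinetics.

k = ln2 / t½ = 0.693147 / 36.8 = 0.01884 h⁻¹
e^(−kτ) = e^(−0.01884 × 35.1) = 0.5162
Accumulation ratio R = 1 / (1 − e^(−kτ)) = 1 / (1 − 0.5162) = 2.067

2.07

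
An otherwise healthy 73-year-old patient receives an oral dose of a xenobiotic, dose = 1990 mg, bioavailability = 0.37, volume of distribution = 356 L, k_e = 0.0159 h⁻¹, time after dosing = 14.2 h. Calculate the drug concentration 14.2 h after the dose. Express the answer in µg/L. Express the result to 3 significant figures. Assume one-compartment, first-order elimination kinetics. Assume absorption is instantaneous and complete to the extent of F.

Amount reaching circulation = F × Dose = 0.37 × 1990 = 736.3 mg
C₀ = F·Dose / Vd = 736.3 / 356 = 2.068 mg/L
C = C₀ · e^(−k·t) = 2.068 × e^(−0.01590 × 14.2)
  = 2.068 × 0.7979 = 1.650 mg/L
Convert: 1.650 mg/L × 1000 = 1650 µg/L

1650 µg/L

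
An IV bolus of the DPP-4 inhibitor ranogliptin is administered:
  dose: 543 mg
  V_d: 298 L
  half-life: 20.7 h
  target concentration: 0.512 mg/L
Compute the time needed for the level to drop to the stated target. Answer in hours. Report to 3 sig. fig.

C₀ = Dose / Vd = 543.0 / 298 = 1.822 mg/L
k = ln2 / t½ = 0.693147 / 20.7 = 0.03349 h⁻¹
t = ln(C₀ / C) / k = ln(1.822 / 0.512) / 0.03349
  = ln(3.559) / 0.03349 = 1.269 / 0.03349 = 37.89 h

37.9 h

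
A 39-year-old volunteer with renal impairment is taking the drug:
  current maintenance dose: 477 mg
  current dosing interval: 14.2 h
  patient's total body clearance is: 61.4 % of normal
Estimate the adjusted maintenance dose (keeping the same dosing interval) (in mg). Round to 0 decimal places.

To keep the same average steady-state level, dosing rate must scale with clearance.
CL ratio = 61.4 / 100 = 0.6140
New dose (same interval) = 477 × 0.6140 = 292.9 mg

293 mg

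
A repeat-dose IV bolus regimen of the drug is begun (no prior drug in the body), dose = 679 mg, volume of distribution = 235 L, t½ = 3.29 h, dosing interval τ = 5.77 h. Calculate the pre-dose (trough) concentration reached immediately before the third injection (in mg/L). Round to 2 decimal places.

C₀ per dose = Dose / Vd = 679 / 235 = 2.889 mg/L
k = ln2 / t½ = 0.693147 / 3.29 = 0.2107 h⁻¹
Fraction remaining after one interval: r = e^(−kτ) = e^(−0.2107 × 5.77) = 0.2965
Before dose 3, 2 doses have been given (aged 1τ, 2τ).
C_trough = C₀ × (r + r²) = 2.889 × (0.2965 + 0.08791) = 1.111 mg/L

1.11 mg/L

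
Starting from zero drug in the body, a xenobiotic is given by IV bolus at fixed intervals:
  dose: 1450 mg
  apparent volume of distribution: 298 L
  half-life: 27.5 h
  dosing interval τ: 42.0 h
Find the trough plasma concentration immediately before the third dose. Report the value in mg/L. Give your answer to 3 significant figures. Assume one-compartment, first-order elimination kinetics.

2.27 mg/L

C₀ per dose = Dose / Vd = 1450 / 298 = 4.866 mg/L
k = ln2 / t½ = 0.693147 / 27.5 = 0.02521 h⁻¹
Fraction remaining after one interval: r = e^(−kτ) = e^(−0.02521 × 42.0) = 0.3469
Before dose 3, 2 doses have been given (aged 1τ, 2τ).
C_trough = C₀ × (r + r²) = 4.866 × (0.3469 + 0.1203) = 2.273 mg/L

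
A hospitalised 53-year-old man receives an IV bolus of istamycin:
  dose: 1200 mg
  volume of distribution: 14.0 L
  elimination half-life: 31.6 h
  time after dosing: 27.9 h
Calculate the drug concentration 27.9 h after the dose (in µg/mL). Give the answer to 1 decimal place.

C₀ = Dose / Vd = 1200 / 14.0 = 85.71 mg/L
k = ln2 / t½ = 0.693147 / 31.6 = 0.02194 h⁻¹
C = C₀ · e^(−k·t) = 85.71 × e^(−0.02194 × 27.9)
  = 85.71 × 0.5422 = 46.47 mg/L
(46.47 mg/L = 46.47 µg/mL)

46.5 µg/mL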